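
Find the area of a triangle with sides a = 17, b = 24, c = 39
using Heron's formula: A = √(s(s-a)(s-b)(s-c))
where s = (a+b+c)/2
s = (17 + 24 + 39)/2 = 80/2 = 40
s − a = 23, s − b = 16, s − c = 1
s(s−a)(s−b)(s−c) = 40·23·16·1 = 14720
Area = √14720 ≈ 121.326

s = 40.0, Area = 121.3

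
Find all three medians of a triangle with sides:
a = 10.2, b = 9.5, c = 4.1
Median formula: m_a = ½√(2b² + 2c² − a²) (and cyclically). a² = 104.04, b² = 90.25, c² = 16.81.
m_a = ½√(2·90.25 + 2·16.81 − 104.04) = ½√110.08 ≈ ½·10.4919 ≈ 5.24595
m_b = ½√(2·104.04 + 2·16.81 − 90.25) = ½√151.45 ≈ ½·12.3065 ≈ 6.15325
m_c = ½√(2·104.04 + 2·90.25 − 16.81) = ½√371.77 ≈ ½·19.2813 ≈ 9.64067

m_a = 5.246, m_b = 6.153, m_c = 9.641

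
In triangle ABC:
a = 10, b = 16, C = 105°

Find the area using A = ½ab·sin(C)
A = ½·a·b·sin(C) = ½·10·16·sin(105°)
sin(105°) ≈ 0.965926
A ≈ ½·160·0.965926 = 80·0.965926 ≈ 77.2741

Area = 77.27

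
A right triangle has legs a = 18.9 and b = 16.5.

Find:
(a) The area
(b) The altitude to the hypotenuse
(a) The legs are perpendicular, so Area = ½·a·b = ½·18.9·16.5 = ½·311.85 = 155.925
(b) Hypotenuse c = √(a² + b²) = √(357.21 + 272.25) = √629.46 ≈ 25.089
    Area = ½·c·h_c  ⇒  h_c = 2·Area/c = 311.85/25.089 ≈ 12.4297

Area = 155.925, h_c = 12.43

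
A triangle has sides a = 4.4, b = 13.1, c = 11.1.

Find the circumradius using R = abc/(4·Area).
First find the area with Heron's formula.
s = (4.4 + 13.1 + 11.1)/2 = 14.3
Area = √(s(s−a)(s−b)(s−c)) = √(14.3·9.9·1.2·3.2) ≈ √543.629 ≈ 23.3158
abc = 4.4·13.1·11.1 = 639.804
R = abc/(4·Area) ≈ 639.804/(4·23.3158) = 639.804/93.2634 ≈ 6.86018

R = 6.86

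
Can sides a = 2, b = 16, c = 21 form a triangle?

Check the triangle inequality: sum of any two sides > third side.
a + b vs c: 2 + 16 = 18 ≤ 21  ✗
a + c vs b: 2 + 21 = 23 > 16  ✓
b + c vs a: 16 + 21 = 37 > 2  ✓

No: 2 + 16 = 18 is not > 21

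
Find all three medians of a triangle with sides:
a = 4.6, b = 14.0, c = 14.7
Median formula: m_a = ½√(2b² + 2c² − a²) (and cyclically). a² = 21.16, b² = 196, c² = 216.09.
m_a = ½√(2·196 + 2·216.09 − 21.16) = ½√803.02 ≈ ½·28.3376 ≈ 14.1688
m_b = ½√(2·21.16 + 2·216.09 − 196) = ½√278.5 ≈ ½·16.6883 ≈ 8.34416
m_c = ½√(2·21.16 + 2·196 − 216.09) = ½√218.23 ≈ ½·14.7726 ≈ 7.3863

m_a = 14.17, m_b = 8.344, m_c = 7.386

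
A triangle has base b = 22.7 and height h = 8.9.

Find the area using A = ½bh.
A = ½·b·h = ½·22.7·8.9 = ½·202.03 = 101.015

Area = 101.015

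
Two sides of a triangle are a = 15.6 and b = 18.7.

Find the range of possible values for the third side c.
Triangle inequality: |a − b| < c < a + b
|a − b| = |15.6 − 18.7| = 3.1
a + b = 15.6 + 18.7 = 34.3

3.1 < c < 34.3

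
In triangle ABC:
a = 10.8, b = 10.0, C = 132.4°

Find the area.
Two sides and the included angle (SAS): A = ½·a·b·sin(C) = ½·10.8·10.0·sin(132.4°)
sin(132.4°) ≈ 0.738455
A ≈ ½·108·0.738455 = 54·0.738455 ≈ 39.8766

Area = 39.88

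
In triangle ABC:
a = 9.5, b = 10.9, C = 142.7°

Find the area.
Two sides and the included angle (SAS): A = ½·a·b·sin(C) = ½·9.5·10.9·sin(142.7°)
sin(142.7°) ≈ 0.605988
A ≈ ½·103.55·0.605988 = 51.775·0.605988 ≈ 31.375

Area = 31.38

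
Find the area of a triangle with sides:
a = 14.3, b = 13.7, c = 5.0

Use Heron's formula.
s = (14.3 + 13.7 + 5.0)/2 = 33/2 = 16.5
s − a = 2.2, s − b = 2.8, s − c = 11.5
s(s−a)(s−b)(s−c) = 16.5·2.2·2.8·11.5 ≈ 1168.86
Area = √1168.86 ≈ 34.1886

Area = 34.19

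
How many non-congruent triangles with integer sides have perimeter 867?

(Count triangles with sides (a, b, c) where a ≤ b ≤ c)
Let a ≤ b ≤ c with a + b + c = 867. The only binding inequality is a + b > c, i.e. 867 − c > c, so c < 867/2; and c ≥ 867/3 since c is the largest side.
So 289 ≤ c ≤ 433. For each c, b runs from ⌈(867 − c)/2⌉ up to c (then a = 867 − b − c satisfies 1 ≤ a ≤ b automatically), giving c − ⌈(867 − c)/2⌉ + 1 choices.
Summing over c: 1 + 2 + 4 + 5 + … + 215 + 217  (145 terms, c = 289, …, 433) = 15769
Check (closed form: nearest integer to p²/48 for even p, (p+3)²/48 for odd p): (867+3)²/48 = 870²/48 = 756900/48 ≈ 15768.75 → 15769

15769 triangles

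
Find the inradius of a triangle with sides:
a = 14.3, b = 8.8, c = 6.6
r = Area/s where s is the semi-perimeter.
s = (14.3 + 8.8 + 6.6)/2 = 29.7/2 = 14.85
Area = √(s(s−a)(s−b)(s−c)) = √(14.85·0.55·6.05·8.25) ≈ √407.66 ≈ 20.1906
r ≈ 20.1906/14.85 ≈ 1.35964

r = 1.36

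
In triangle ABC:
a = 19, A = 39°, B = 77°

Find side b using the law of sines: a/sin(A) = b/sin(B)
a/sin(A) = b/sin(B)  ⇒  b = a·sin(B)/sin(A) = 19·sin(77°)/sin(39°)
sin(77°) ≈ 0.97437, sin(39°) ≈ 0.62932
b ≈ 19·0.97437/0.62932 ≈ 18.513/0.62932 ≈ 29.4175

b = 29.42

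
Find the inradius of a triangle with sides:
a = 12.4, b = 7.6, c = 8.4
r = Area/s where s is the semi-perimeter.
s = (12.4 + 7.6 + 8.4)/2 = 28.4/2 = 14.2
Area = √(s(s−a)(s−b)(s−c)) = √(14.2·1.8·6.6·5.8) ≈ √978.437 ≈ 31.28
r ≈ 31.28/14.2 ≈ 2.20282

r = 2.203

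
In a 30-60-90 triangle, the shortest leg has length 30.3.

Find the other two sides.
In a 30-60-90 triangle the sides are in ratio 1 : √3 : 2 (short leg : long leg : hypotenuse).
Long leg = 30.3·√3 ≈ 30.3·1.73205 ≈ 52.4811
Hypotenuse = 2·30.3 = 60.6

Long leg = 30.3√3 = 52.48, Hypotenuse = 60.6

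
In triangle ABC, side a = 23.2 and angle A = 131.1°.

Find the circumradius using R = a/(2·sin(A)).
R = a/(2·sin(A)) = 23.2/(2·sin(131.1°))
sin(131.1°) ≈ 0.753563
R ≈ 23.2/(2·0.753563) = 23.2/1.50713 ≈ 15.3935

R = 15.39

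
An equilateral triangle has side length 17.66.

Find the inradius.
r = Area/s with s the semi-perimeter.
Area = (√3/4)·17.66² = (√3/4)·311.8756 ≈ 0.433013·311.8756 ≈ 135.046
s = 3·17.66/2 = 26.49
r ≈ 135.046/26.49 ≈ 5.098
(Equivalently r = side/(2√3) = 17.66/3.4641 ≈ 5.098.)

r = 5.098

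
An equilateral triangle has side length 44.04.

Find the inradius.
r = Area/s with s the semi-perimeter.
Area = (√3/4)·44.04² = (√3/4)·1939.5216 ≈ 0.433013·1939.5216 ≈ 839.837
s = 3·44.04/2 = 66.06
r ≈ 839.837/66.06 ≈ 12.7133
(Equivalently r = side/(2√3) = 44.04/3.4641 ≈ 12.7133.)

r = 12.71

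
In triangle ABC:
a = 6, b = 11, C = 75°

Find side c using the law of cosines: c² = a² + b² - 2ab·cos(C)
c² = 6² + 11² − 2·6·11·cos(75°)
cos(75°) ≈ 0.258819
c² ≈ 36 + 121 − 132·(0.258819) ≈ 157 − 34.1641 ≈ 122.836
c ≈ √122.836 ≈ 11.0831

c = 11.08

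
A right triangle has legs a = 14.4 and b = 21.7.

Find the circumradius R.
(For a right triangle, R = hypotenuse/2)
Hypotenuse c = √(a² + b²) = √(207.36 + 470.89) = √678.25 ≈ 26.0432
R = c/2 ≈ 26.0432/2 ≈ 13.0216

R = 13.02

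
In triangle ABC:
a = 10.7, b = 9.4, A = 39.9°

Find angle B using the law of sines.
a/sin(A) = b/sin(B)  ⇒  sin(B) = b·sin(A)/a = 9.4·sin(39.9°)/10.7
sin(39.9°) ≈ 0.64145
sin(B) ≈ 9.4·0.64145/10.7 ≈ 6.02963/10.7 ≈ 0.563516
B = arcsin(0.563516) ≈ 34.2993°
(Since b ≤ a we need B ≤ A, so the obtuse alternative 180° − 34.2993° ≈ 145.701° is rejected.)

B = 34.3°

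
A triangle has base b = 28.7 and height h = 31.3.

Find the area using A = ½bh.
A = ½·b·h = ½·28.7·31.3 = ½·898.31 = 449.155

Area = 449.155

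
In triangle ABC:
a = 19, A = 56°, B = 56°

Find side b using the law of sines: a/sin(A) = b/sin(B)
a/sin(A) = b/sin(B)  ⇒  b = a·sin(B)/sin(A) = 19·sin(56°)/sin(56°)
sin(56°) ≈ 0.829038, sin(56°) ≈ 0.829038
b ≈ 19·0.829038/0.829038 ≈ 15.7517/0.829038 ≈ 19

b = 19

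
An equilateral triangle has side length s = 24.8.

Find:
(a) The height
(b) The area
(a) The height splits the triangle into two 30-60-90 halves: h = s·√3/2 = 24.8·1.73205/2 ≈ 42.9549/2 ≈ 21.4774
(b) Area = (√3/4)·s² = (√3/4)·24.8² = (√3/4)·615.04 ≈ 0.433013·615.04 ≈ 266.32

Height = 21.48, Area = 266.3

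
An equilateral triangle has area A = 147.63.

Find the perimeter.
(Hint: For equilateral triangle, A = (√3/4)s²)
A = (√3/4)s²  ⇒  s² = 4A/√3 = 4·147.63/√3 = 590.52/1.73205 ≈ 340.937
s ≈ √340.937 ≈ 18.4645
Perimeter = 3s ≈ 3·18.4645 ≈ 55.3934

Perimeter = 55.39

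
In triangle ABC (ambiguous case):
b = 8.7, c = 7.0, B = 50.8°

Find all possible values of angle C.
b/sin(B) = c/sin(C)  ⇒  sin(C) = c·sin(B)/b = 7.0·sin(50.8°)/8.7
sin(50.8°) ≈ 0.774944
sin(C) ≈ 7.0·0.774944/8.7 ≈ 5.42461/8.7 ≈ 0.623519
Candidate 1: C₁ = arcsin(0.623519) ≈ 38.5735°  →  A = 180° − 50.8° − 38.5735° ≈ 90.6265° > 0, valid
Candidate 2: C₂ = 180° − C₁ ≈ 141.426°  →  A = 180° − 50.8° − 141.426° ≈ -12.2265° ≤ 0, not a valid triangle

C = 38.57° (one solution)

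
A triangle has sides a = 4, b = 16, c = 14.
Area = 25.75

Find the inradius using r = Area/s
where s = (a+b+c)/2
s = (4 + 16 + 14)/2 = 34/2 = 17
r = Area/s = 25.75/17 ≈ 1.51471

r = 1.515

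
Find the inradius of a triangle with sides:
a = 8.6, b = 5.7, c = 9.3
r = Area/s where s is the semi-perimeter.
s = (8.6 + 5.7 + 9.3)/2 = 23.6/2 = 11.8
Area = √(s(s−a)(s−b)(s−c)) = √(11.8·3.2·6.1·2.5) ≈ √575.84 ≈ 23.9967
r ≈ 23.9967/11.8 ≈ 2.03362

r = 2.034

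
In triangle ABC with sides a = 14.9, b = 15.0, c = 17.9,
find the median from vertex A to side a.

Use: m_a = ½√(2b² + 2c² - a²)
m_a = ½√(2·15.0² + 2·17.9² − 14.9²) = ½√(2·225 + 2·320.41 − 222.01) = ½√(450 + 640.82 − 222.01) = ½√868.81
√868.81 ≈ 29.4756, so m_a ≈ 14.7378

m_a = 14.74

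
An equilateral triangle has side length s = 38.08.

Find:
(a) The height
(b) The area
(a) The height splits the triangle into two 30-60-90 halves: h = s·√3/2 = 38.08·1.73205/2 ≈ 65.9565/2 ≈ 32.9782
(b) Area = (√3/4)·s² = (√3/4)·38.08² = (√3/4)·1450.0864 ≈ 0.433013·1450.0864 ≈ 627.906

Height = 32.98, Area = 627.9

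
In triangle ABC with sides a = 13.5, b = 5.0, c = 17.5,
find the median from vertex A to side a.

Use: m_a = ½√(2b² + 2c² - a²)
m_a = ½√(2·5.0² + 2·17.5² − 13.5²) = ½√(2·25 + 2·306.25 − 182.25) = ½√(50 + 612.5 − 182.25) = ½√480.25
√480.25 ≈ 21.9146, so m_a ≈ 10.9573

m_a = 10.96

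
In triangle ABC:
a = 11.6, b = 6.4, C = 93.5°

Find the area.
Two sides and the included angle (SAS): A = ½·a·b·sin(C) = ½·11.6·6.4·sin(93.5°)
sin(93.5°) ≈ 0.998135
A ≈ ½·74.24·0.998135 = 37.12·0.998135 ≈ 37.0508

Area = 37.05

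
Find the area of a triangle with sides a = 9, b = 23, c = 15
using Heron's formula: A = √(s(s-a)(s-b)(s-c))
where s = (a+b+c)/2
s = (9 + 23 + 15)/2 = 47/2 = 23.5
s − a = 14.5, s − b = 0.5, s − c = 8.5
s(s−a)(s−b)(s−c) = 23.5·14.5·0.5·8.5 = 1448.1875
Area = √1448.1875 ≈ 38.0551

s = 23.5, Area = 38.06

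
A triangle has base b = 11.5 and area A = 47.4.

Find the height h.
A = ½·b·h  ⇒  h = 2A/b = 2·47.4/11.5 = 94.8/11.5 ≈ 8.24348

h = 8.243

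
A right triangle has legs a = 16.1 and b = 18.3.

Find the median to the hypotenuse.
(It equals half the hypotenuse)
Hypotenuse c = √(a² + b²) = √(259.21 + 334.89) = √594.1 ≈ 24.3742
Median to hypotenuse = c/2 ≈ 24.3742/2 ≈ 12.1871

Median = 12.19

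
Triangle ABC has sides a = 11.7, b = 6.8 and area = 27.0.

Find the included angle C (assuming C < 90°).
Area = ½·a·b·sin(C)  ⇒  sin(C) = 2·Area/(a·b) = 2·27.0/(11.7·6.8) = 54/79.56 ≈ 0.678733
C = arcsin(0.678733) ≈ 42.7447° (taking the acute solution since C < 90°)

C = 42.74°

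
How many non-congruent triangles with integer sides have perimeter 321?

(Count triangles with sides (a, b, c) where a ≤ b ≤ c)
Let a ≤ b ≤ c with a + b + c = 321. The only binding inequality is a + b > c, i.e. 321 − c > c, so c < 321/2; and c ≥ 321/3 since c is the largest side.
So 107 ≤ c ≤ 160. For each c, b runs from ⌈(321 − c)/2⌉ up to c (then a = 321 − b − c satisfies 1 ≤ a ≤ b automatically), giving c − ⌈(321 − c)/2⌉ + 1 choices.
Summing over c: 1 + 2 + 4 + 5 + … + 79 + 80  (54 terms, c = 107, …, 160) = 2187
Check (closed form: nearest integer to p²/48 for even p, (p+3)²/48 for odd p): (321+3)²/48 = 324²/48 = 104976/48 ≈ 2187.00 → 2187

2187 triangles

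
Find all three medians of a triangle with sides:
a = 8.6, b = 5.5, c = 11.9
Median formula: m_a = ½√(2b² + 2c² − a²) (and cyclically). a² = 73.96, b² = 30.25, c² = 141.61.
m_a = ½√(2·30.25 + 2·141.61 − 73.96) = ½√269.76 ≈ ½·16.4244 ≈ 8.21219
m_b = ½√(2·73.96 + 2·141.61 − 30.25) = ½√400.89 ≈ ½·20.0222 ≈ 10.0111
m_c = ½√(2·73.96 + 2·30.25 − 141.61) = ½√66.81 ≈ ½·8.17374 ≈ 4.08687

m_a = 8.212, m_b = 10.01, m_c = 4.087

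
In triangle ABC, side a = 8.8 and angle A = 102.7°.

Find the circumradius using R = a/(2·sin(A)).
R = a/(2·sin(A)) = 8.8/(2·sin(102.7°))
sin(102.7°) ≈ 0.975535
R ≈ 8.8/(2·0.975535) = 8.8/1.95107 ≈ 4.51035

R = 4.51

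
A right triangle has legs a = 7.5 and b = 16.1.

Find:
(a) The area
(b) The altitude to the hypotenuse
(a) The legs are perpendicular, so Area = ½·a·b = ½·7.5·16.1 = ½·120.75 = 60.375
(b) Hypotenuse c = √(a² + b²) = √(56.25 + 259.21) = √315.46 ≈ 17.7612
    Area = ½·c·h_c  ⇒  h_c = 2·Area/c = 120.75/17.7612 ≈ 6.79853

Area = 60.375, h_c = 6.799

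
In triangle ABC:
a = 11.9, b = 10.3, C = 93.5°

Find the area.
Two sides and the included angle (SAS): A = ½·a·b·sin(C) = ½·11.9·10.3·sin(93.5°)
sin(93.5°) ≈ 0.998135
A ≈ ½·122.57·0.998135 = 61.285·0.998135 ≈ 61.1707

Area = 61.17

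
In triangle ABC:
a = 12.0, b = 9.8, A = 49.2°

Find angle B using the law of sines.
a/sin(A) = b/sin(B)  ⇒  sin(B) = b·sin(A)/a = 9.8·sin(49.2°)/12.0
sin(49.2°) ≈ 0.756995
sin(B) ≈ 9.8·0.756995/12.0 ≈ 7.41855/12.0 ≈ 0.618213
B = arcsin(0.618213) ≈ 38.1857°
(Since b ≤ a we need B ≤ A, so the obtuse alternative 180° − 38.1857° ≈ 141.814° is rejected.)

B = 38.19°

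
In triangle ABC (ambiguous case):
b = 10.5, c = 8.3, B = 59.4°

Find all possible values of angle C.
b/sin(B) = c/sin(C)  ⇒  sin(C) = c·sin(B)/b = 8.3·sin(59.4°)/10.5
sin(59.4°) ≈ 0.860742
sin(C) ≈ 8.3·0.860742/10.5 ≈ 7.14416/10.5 ≈ 0.680396
Candidate 1: C₁ = arcsin(0.680396) ≈ 42.8746°  →  A = 180° − 59.4° − 42.8746° ≈ 77.7254° > 0, valid
Candidate 2: C₂ = 180° − C₁ ≈ 137.125°  →  A = 180° − 59.4° − 137.125° ≈ -16.5254° ≤ 0, not a valid triangle

C = 42.87° (one solution)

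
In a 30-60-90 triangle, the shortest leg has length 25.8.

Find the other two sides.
In a 30-60-90 triangle the sides are in ratio 1 : √3 : 2 (short leg : long leg : hypotenuse).
Long leg = 25.8·√3 ≈ 25.8·1.73205 ≈ 44.6869
Hypotenuse = 2·25.8 = 51.6

Long leg = 25.8√3 = 44.69, Hypotenuse = 51.6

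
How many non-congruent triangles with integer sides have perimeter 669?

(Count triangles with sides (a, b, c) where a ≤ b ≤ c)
Let a ≤ b ≤ c with a + b + c = 669. The only binding inequality is a + b > c, i.e. 669 − c > c, so c < 669/2; and c ≥ 669/3 since c is the largest side.
So 223 ≤ c ≤ 334. For each c, b runs from ⌈(669 − c)/2⌉ up to c (then a = 669 − b − c satisfies 1 ≤ a ≤ b automatically), giving c − ⌈(669 − c)/2⌉ + 1 choices.
Summing over c: 1 + 2 + 4 + 5 + … + 166 + 167  (112 terms, c = 223, …, 334) = 9408
Check (closed form: nearest integer to p²/48 for even p, (p+3)²/48 for odd p): (669+3)²/48 = 672²/48 = 451584/48 ≈ 9408.00 → 9408

9408 triangles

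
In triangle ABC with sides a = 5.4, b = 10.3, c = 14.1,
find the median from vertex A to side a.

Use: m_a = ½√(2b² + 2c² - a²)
m_a = ½√(2·10.3² + 2·14.1² − 5.4²) = ½√(2·106.09 + 2·198.81 − 29.16) = ½√(212.18 + 397.62 − 29.16) = ½√580.64
√580.64 ≈ 24.0965, so m_a ≈ 12.0482

m_a = 12.05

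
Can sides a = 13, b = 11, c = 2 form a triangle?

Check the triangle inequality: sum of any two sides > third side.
a + b vs c: 13 + 11 = 24 > 2  ✓
a + c vs b: 13 + 2 = 15 > 11  ✓
b + c vs a: 11 + 2 = 13 ≤ 13  ✗

No: 11 + 2 = 13 is not > 13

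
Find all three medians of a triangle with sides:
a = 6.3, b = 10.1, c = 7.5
Median formula: m_a = ½√(2b² + 2c² − a²) (and cyclically). a² = 39.69, b² = 102.01, c² = 56.25.
m_a = ½√(2·102.01 + 2·56.25 − 39.69) = ½√276.83 ≈ ½·16.6382 ≈ 8.3191
m_b = ½√(2·39.69 + 2·56.25 − 102.01) = ½√89.87 ≈ ½·9.47998 ≈ 4.73999
m_c = ½√(2·39.69 + 2·102.01 − 56.25) = ½√227.15 ≈ ½·15.0715 ≈ 7.53575

m_a = 8.319, m_b = 4.74, m_c = 7.536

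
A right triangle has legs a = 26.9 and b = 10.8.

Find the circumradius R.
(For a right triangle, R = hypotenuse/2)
Hypotenuse c = √(a² + b²) = √(723.61 + 116.64) = √840.25 ≈ 28.9871
R = c/2 ≈ 28.9871/2 ≈ 14.4935

R = 14.49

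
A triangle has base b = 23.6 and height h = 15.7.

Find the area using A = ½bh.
A = ½·b·h = ½·23.6·15.7 = ½·370.52 = 185.26

Area = 185.26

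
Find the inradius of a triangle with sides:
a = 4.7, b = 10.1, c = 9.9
r = Area/s where s is the semi-perimeter.
s = (4.7 + 10.1 + 9.9)/2 = 24.7/2 = 12.35
Area = √(s(s−a)(s−b)(s−c)) = √(12.35·7.65·2.25·2.45) ≈ √520.807 ≈ 22.8212
r ≈ 22.8212/12.35 ≈ 1.84787

r = 1.848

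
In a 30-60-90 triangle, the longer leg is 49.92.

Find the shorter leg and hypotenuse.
In a 30-60-90 triangle the sides are in ratio 1 : √3 : 2, so short leg = long leg/√3 and hypotenuse = 2·(short leg).
Short leg = 49.92/√3 ≈ 49.92/1.73205 ≈ 28.8213
Hypotenuse = 2·28.8213 ≈ 57.6427

Short leg = 28.82, Hypotenuse = 57.64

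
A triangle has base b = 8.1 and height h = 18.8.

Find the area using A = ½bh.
A = ½·b·h = ½·8.1·18.8 = ½·152.28 = 76.14

Area = 76.14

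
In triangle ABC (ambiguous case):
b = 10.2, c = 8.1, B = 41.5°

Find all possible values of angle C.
b/sin(B) = c/sin(C)  ⇒  sin(C) = c·sin(B)/b = 8.1·sin(41.5°)/10.2
sin(41.5°) ≈ 0.66262
sin(C) ≈ 8.1·0.66262/10.2 ≈ 5.36722/10.2 ≈ 0.526198
Candidate 1: C₁ = arcsin(0.526198) ≈ 31.7489°  →  A = 180° − 41.5° − 31.7489° ≈ 106.751° > 0, valid
Candidate 2: C₂ = 180° − C₁ ≈ 148.251°  →  A = 180° − 41.5° − 148.251° ≈ -9.7511° ≤ 0, not a valid triangle

C = 31.75° (one solution)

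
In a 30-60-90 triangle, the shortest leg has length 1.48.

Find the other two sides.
In a 30-60-90 triangle the sides are in ratio 1 : √3 : 2 (short leg : long leg : hypotenuse).
Long leg = 1.48·√3 ≈ 1.48·1.73205 ≈ 2.56344
Hypotenuse = 2·1.48 = 2.96

Long leg = 1.48√3 = 2.563, Hypotenuse = 2.96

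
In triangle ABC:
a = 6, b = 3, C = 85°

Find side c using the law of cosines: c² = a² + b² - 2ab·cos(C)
c² = 6² + 3² − 2·6·3·cos(85°)
cos(85°) ≈ 0.0871557
c² ≈ 36 + 9 − 36·(0.0871557) ≈ 45 − 3.13761 ≈ 41.8624
c ≈ √41.8624 ≈ 6.47012

c = 6.47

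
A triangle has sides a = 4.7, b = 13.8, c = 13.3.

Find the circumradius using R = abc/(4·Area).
First find the area with Heron's formula.
s = (4.7 + 13.8 + 13.3)/2 = 15.9
Area = √(s(s−a)(s−b)(s−c)) = √(15.9·11.2·2.1·2.6) ≈ √972.317 ≈ 31.182
abc = 4.7·13.8·13.3 = 862.638
R = abc/(4·Area) ≈ 862.638/(4·31.182) = 862.638/124.728 ≈ 6.91615

R = 6.916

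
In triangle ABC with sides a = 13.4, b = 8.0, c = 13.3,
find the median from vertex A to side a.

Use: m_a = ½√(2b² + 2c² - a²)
m_a = ½√(2·8.0² + 2·13.3² − 13.4²) = ½√(2·64 + 2·176.89 − 179.56) = ½√(128 + 353.78 − 179.56) = ½√302.22
√302.22 ≈ 17.3845, so m_a ≈ 8.69224

m_a = 8.692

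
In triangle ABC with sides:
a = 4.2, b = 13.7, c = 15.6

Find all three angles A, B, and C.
Law of cosines for each angle (a² = 17.64, b² = 187.69, c² = 243.36):
cos(A) = (b² + c² − a²)/(2bc) = (187.69 + 243.36 − 17.64)/(2·13.7·15.6) = 413.41/427.44 ≈ 0.967177  ⇒  A ≈ 14.7205°
cos(B) = (a² + c² − b²)/(2ac) = (17.64 + 243.36 − 187.69)/(2·4.2·15.6) = 73.31/131.04 ≈ 0.559447  ⇒  B ≈ 55.9824°
cos(C) = (a² + b² − c²)/(2ab) = (17.64 + 187.69 − 243.36)/(2·4.2·13.7) = -38.03/115.08 ≈ -0.330466  ⇒  C ≈ 109.297°
Check: A + B + C ≈ 180°

A = 14.72°, B = 55.98°, C = 109.3°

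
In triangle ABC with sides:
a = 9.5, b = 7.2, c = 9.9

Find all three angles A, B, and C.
Law of cosines for each angle (a² = 90.25, b² = 51.84, c² = 98.01):
cos(A) = (b² + c² − a²)/(2bc) = (51.84 + 98.01 − 90.25)/(2·7.2·9.9) = 59.6/142.56 ≈ 0.41807  ⇒  A ≈ 65.2872°
cos(B) = (a² + c² − b²)/(2ac) = (90.25 + 98.01 − 51.84)/(2·9.5·9.9) = 136.42/188.1 ≈ 0.725253  ⇒  B ≈ 43.5101°
cos(C) = (a² + b² − c²)/(2ab) = (90.25 + 51.84 − 98.01)/(2·9.5·7.2) = 44.08/136.8 ≈ 0.322222  ⇒  C ≈ 71.2026°
Check: A + B + C ≈ 180°

A = 65.29°, B = 43.51°, C = 71.2°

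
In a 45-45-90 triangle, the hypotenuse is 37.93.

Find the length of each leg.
In a 45-45-90 triangle hypotenuse = leg·√2, so leg = hypotenuse/√2.
Leg = 37.93/√2 ≈ 37.93/1.41421 ≈ 26.8206

Each leg = 26.82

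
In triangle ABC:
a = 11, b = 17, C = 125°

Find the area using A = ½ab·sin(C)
A = ½·a·b·sin(C) = ½·11·17·sin(125°)
sin(125°) ≈ 0.819152
A ≈ ½·187·0.819152 = 93.5·0.819152 ≈ 76.5907

Area = 76.59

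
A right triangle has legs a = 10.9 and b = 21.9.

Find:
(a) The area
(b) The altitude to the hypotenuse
(a) The legs are perpendicular, so Area = ½·a·b = ½·10.9·21.9 = ½·238.71 = 119.355
(b) Hypotenuse c = √(a² + b²) = √(118.81 + 479.61) = √598.42 ≈ 24.4626
    Area = ½·c·h_c  ⇒  h_c = 2·Area/c = 238.71/24.4626 ≈ 9.75815

Area = 119.355, h_c = 9.758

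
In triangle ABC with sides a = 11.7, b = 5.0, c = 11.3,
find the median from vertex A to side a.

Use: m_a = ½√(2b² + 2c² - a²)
m_a = ½√(2·5.0² + 2·11.3² − 11.7²) = ½√(2·25 + 2·127.69 − 136.89) = ½√(50 + 255.38 − 136.89) = ½√168.49
√168.49 ≈ 12.9804, so m_a ≈ 6.49018

m_a = 6.49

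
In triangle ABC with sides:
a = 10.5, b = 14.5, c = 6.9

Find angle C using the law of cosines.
c² = a² + b² − 2ab·cos(C)  ⇒  cos(C) = (a² + b² − c²)/(2ab)
cos(C) = (10.5² + 14.5² − 6.9²)/(2·10.5·14.5) = (110.25 + 210.25 − 47.61)/304.5 = 272.89/304.5 ≈ 0.89619
C = arccos(0.89619) ≈ 26.3382°

C = 26.34°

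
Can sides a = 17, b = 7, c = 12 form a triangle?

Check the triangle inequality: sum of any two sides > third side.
a + b vs c: 17 + 7 = 24 > 12  ✓
a + c vs b: 17 + 12 = 29 > 7  ✓
b + c vs a: 7 + 12 = 19 > 17  ✓

Yes, triangle inequality satisfied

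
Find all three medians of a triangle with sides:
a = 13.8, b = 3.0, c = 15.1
Median formula: m_a = ½√(2b² + 2c² − a²) (and cyclically). a² = 190.44, b² = 9, c² = 228.01.
m_a = ½√(2·9 + 2·228.01 − 190.44) = ½√283.58 ≈ ½·16.8398 ≈ 8.41992
m_b = ½√(2·190.44 + 2·228.01 − 9) = ½√827.9 ≈ ½·28.7733 ≈ 14.3866
m_c = ½√(2·190.44 + 2·9 − 228.01) = ½√170.87 ≈ ½·13.0717 ≈ 6.53586

m_a = 8.42, m_b = 14.39, m_c = 6.536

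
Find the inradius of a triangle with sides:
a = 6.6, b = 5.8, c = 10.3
r = Area/s where s is the semi-perimeter.
s = (6.6 + 5.8 + 10.3)/2 = 22.7/2 = 11.35
Area = √(s(s−a)(s−b)(s−c)) = √(11.35·4.75·5.55·1.05) ≈ √314.175 ≈ 17.725
r ≈ 17.725/11.35 ≈ 1.56167

r = 1.562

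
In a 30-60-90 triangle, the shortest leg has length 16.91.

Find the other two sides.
In a 30-60-90 triangle the sides are in ratio 1 : √3 : 2 (short leg : long leg : hypotenuse).
Long leg = 16.91·√3 ≈ 16.91·1.73205 ≈ 29.289
Hypotenuse = 2·16.91 = 33.82

Long leg = 16.91√3 = 29.29, Hypotenuse = 33.82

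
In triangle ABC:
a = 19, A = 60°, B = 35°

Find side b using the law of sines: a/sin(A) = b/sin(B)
a/sin(A) = b/sin(B)  ⇒  b = a·sin(B)/sin(A) = 19·sin(35°)/sin(60°)
sin(35°) ≈ 0.573576, sin(60°) ≈ 0.866025
b ≈ 19·0.573576/0.866025 ≈ 10.898/0.866025 ≈ 12.5839

b = 12.58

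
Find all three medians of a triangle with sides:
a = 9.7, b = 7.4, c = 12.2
Median formula: m_a = ½√(2b² + 2c² − a²) (and cyclically). a² = 94.09, b² = 54.76, c² = 148.84.
m_a = ½√(2·54.76 + 2·148.84 − 94.09) = ½√313.11 ≈ ½·17.6949 ≈ 8.84746
m_b = ½√(2·94.09 + 2·148.84 − 54.76) = ½√431.1 ≈ ½·20.7629 ≈ 10.3815
m_c = ½√(2·94.09 + 2·54.76 − 148.84) = ½√148.86 ≈ ½·12.2008 ≈ 6.10041

m_a = 8.847, m_b = 10.38, m_c = 6.1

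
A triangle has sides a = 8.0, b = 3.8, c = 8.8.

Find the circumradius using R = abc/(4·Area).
First find the area with Heron's formula.
s = (8.0 + 3.8 + 8.8)/2 = 10.3
Area = √(s(s−a)(s−b)(s−c)) = √(10.3·2.3·6.5·1.5) ≈ √230.977 ≈ 15.1979
abc = 8.0·3.8·8.8 = 267.52
R = abc/(4·Area) ≈ 267.52/(4·15.1979) = 267.52/60.7918 ≈ 4.4006

R = 4.401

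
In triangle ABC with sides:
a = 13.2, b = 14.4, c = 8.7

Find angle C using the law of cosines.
c² = a² + b² − 2ab·cos(C)  ⇒  cos(C) = (a² + b² − c²)/(2ab)
cos(C) = (13.2² + 14.4² − 8.7²)/(2·13.2·14.4) = (174.24 + 207.36 − 75.69)/380.16 = 305.91/380.16 ≈ 0.804688
C = arccos(0.804688) ≈ 36.4199°

C = 36.42°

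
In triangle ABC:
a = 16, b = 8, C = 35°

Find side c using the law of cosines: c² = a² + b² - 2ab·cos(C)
c² = 16² + 8² − 2·16·8·cos(35°)
cos(35°) ≈ 0.819152
c² ≈ 256 + 64 − 256·(0.819152) ≈ 320 − 209.703 ≈ 110.297
c ≈ √110.297 ≈ 10.5022

c = 10.5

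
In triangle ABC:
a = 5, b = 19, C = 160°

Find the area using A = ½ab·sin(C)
A = ½·a·b·sin(C) = ½·5·19·sin(160°)
sin(160°) ≈ 0.34202
A ≈ ½·95·0.34202 = 47.5·0.34202 ≈ 16.246

Area = 16.25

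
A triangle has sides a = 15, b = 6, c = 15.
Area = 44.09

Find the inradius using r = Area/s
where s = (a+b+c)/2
s = (15 + 6 + 15)/2 = 36/2 = 18
r = Area/s = 44.09/18 ≈ 2.44944

r = 2.449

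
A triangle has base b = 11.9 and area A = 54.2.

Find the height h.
A = ½·b·h  ⇒  h = 2A/b = 2·54.2/11.9 = 108.4/11.9 ≈ 9.10924

h = 9.109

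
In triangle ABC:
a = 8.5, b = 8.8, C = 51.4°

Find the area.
Two sides and the included angle (SAS): A = ½·a·b·sin(C) = ½·8.5·8.8·sin(51.4°)
sin(51.4°) ≈ 0.78152
A ≈ ½·74.8·0.78152 = 37.4·0.78152 ≈ 29.2289

Area = 29.23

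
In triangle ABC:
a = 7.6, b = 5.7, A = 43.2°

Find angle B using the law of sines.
a/sin(A) = b/sin(B)  ⇒  sin(B) = b·sin(A)/a = 5.7·sin(43.2°)/7.6
sin(43.2°) ≈ 0.684547
sin(B) ≈ 5.7·0.684547/7.6 ≈ 3.90192/7.6 ≈ 0.51341
B = arcsin(0.51341) ≈ 30.8913°
(Since b ≤ a we need B ≤ A, so the obtuse alternative 180° − 30.8913° ≈ 149.109° is rejected.)

B = 30.89°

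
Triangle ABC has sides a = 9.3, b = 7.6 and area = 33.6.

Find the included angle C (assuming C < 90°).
Area = ½·a·b·sin(C)  ⇒  sin(C) = 2·Area/(a·b) = 2·33.6/(9.3·7.6) = 67.2/70.68 ≈ 0.950764
C = arcsin(0.950764) ≈ 71.9458° (taking the acute solution since C < 90°)

C = 71.95°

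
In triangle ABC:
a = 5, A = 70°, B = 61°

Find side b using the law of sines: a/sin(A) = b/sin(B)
a/sin(A) = b/sin(B)  ⇒  b = a·sin(B)/sin(A) = 5·sin(61°)/sin(70°)
sin(61°) ≈ 0.87462, sin(70°) ≈ 0.939693
b ≈ 5·0.87462/0.939693 ≈ 4.3731/0.939693 ≈ 4.65375

b = 4.654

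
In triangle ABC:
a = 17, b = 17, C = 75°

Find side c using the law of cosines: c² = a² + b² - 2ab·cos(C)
c² = 17² + 17² − 2·17·17·cos(75°)
cos(75°) ≈ 0.258819
c² ≈ 289 + 289 − 578·(0.258819) ≈ 578 − 149.597 ≈ 428.403
c ≈ √428.403 ≈ 20.6979

c = 20.7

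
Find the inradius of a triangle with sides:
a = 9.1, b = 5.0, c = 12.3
r = Area/s where s is the semi-perimeter.
s = (9.1 + 5.0 + 12.3)/2 = 26.4/2 = 13.2
Area = √(s(s−a)(s−b)(s−c)) = √(13.2·4.1·8.2·0.9) ≈ √399.406 ≈ 19.9851
r ≈ 19.9851/13.2 ≈ 1.51403

r = 1.514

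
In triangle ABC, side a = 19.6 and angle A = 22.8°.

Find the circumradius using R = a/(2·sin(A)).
R = a/(2·sin(A)) = 19.6/(2·sin(22.8°))
sin(22.8°) ≈ 0.387516
R ≈ 19.6/(2·0.387516) = 19.6/0.775031 ≈ 25.2893

R = 25.29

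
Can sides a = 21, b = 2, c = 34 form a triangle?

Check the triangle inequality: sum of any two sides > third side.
a + b vs c: 21 + 2 = 23 ≤ 34  ✗
a + c vs b: 21 + 34 = 55 > 2  ✓
b + c vs a: 2 + 34 = 36 > 21  ✓

No: 21 + 2 = 23 is not > 34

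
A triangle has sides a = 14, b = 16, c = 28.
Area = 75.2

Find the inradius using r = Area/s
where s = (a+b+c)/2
s = (14 + 16 + 28)/2 = 58/2 = 29
r = Area/s = 75.2/29 ≈ 2.5931

r = 2.593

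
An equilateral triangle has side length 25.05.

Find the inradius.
r = Area/s with s the semi-perimeter.
Area = (√3/4)·25.05² = (√3/4)·627.5025 ≈ 0.433013·627.5025 ≈ 271.717
s = 3·25.05/2 = 37.575
r ≈ 271.717/37.575 ≈ 7.23131
(Equivalently r = side/(2√3) = 25.05/3.4641 ≈ 7.23131.)

r = 7.231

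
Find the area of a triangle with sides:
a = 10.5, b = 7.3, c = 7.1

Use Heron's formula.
s = (10.5 + 7.3 + 7.1)/2 = 24.9/2 = 12.45
s − a = 1.95, s − b = 5.15, s − c = 5.35
s(s−a)(s−b)(s−c) = 12.45·1.95·5.15·5.35 ≈ 668.906
Area = √668.906 ≈ 25.8632

Area = 25.86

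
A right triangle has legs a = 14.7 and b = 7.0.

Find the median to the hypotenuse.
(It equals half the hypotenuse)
Hypotenuse c = √(a² + b²) = √(216.09 + 49) = √265.09 ≈ 16.2816
Median to hypotenuse = c/2 ≈ 16.2816/2 ≈ 8.14079

Median = 8.141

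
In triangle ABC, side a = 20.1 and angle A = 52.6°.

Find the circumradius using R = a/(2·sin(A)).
R = a/(2·sin(A)) = 20.1/(2·sin(52.6°))
sin(52.6°) ≈ 0.794415
R ≈ 20.1/(2·0.794415) = 20.1/1.58883 ≈ 12.6508

R = 12.65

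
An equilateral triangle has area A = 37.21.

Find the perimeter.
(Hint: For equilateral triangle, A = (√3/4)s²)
A = (√3/4)s²  ⇒  s² = 4A/√3 = 4·37.21/√3 = 148.84/1.73205 ≈ 85.9328
s ≈ √85.9328 ≈ 9.27
Perimeter = 3s ≈ 3·9.27 ≈ 27.81

Perimeter = 27.81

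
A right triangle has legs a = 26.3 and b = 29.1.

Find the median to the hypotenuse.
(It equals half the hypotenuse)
Hypotenuse c = √(a² + b²) = √(691.69 + 846.81) = √1538.5 ≈ 39.2237
Median to hypotenuse = c/2 ≈ 39.2237/2 ≈ 19.6119

Median = 19.61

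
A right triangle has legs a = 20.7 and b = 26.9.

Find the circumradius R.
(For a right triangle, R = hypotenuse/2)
Hypotenuse c = √(a² + b²) = √(428.49 + 723.61) = √1152.1 ≈ 33.9426
R = c/2 ≈ 33.9426/2 ≈ 16.9713

R = 16.97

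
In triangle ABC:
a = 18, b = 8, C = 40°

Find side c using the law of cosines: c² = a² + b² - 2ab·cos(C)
c² = 18² + 8² − 2·18·8·cos(40°)
cos(40°) ≈ 0.766044
c² ≈ 324 + 64 − 288·(0.766044) ≈ 388 − 220.621 ≈ 167.379
c ≈ √167.379 ≈ 12.9375

c = 12.94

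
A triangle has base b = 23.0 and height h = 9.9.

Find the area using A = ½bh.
A = ½·b·h = ½·23.0·9.9 = ½·227.7 = 113.85

Area = 113.85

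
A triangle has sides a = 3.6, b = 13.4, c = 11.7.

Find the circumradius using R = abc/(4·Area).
First find the area with Heron's formula.
s = (3.6 + 13.4 + 11.7)/2 = 14.35
Area = √(s(s−a)(s−b)(s−c)) = √(14.35·10.75·0.95·2.65) ≈ √388.356 ≈ 19.7067
abc = 3.6·13.4·11.7 = 564.408
R = abc/(4·Area) ≈ 564.408/(4·19.7067) = 564.408/78.827 ≈ 7.16009

R = 7.16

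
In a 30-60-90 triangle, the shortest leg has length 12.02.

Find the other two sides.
In a 30-60-90 triangle the sides are in ratio 1 : √3 : 2 (short leg : long leg : hypotenuse).
Long leg = 12.02·√3 ≈ 12.02·1.73205 ≈ 20.8193
Hypotenuse = 2·12.02 = 24.04

Long leg = 12.02√3 = 20.82, Hypotenuse = 24.04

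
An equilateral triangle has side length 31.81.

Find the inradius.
r = Area/s with s the semi-perimeter.
Area = (√3/4)·31.81² = (√3/4)·1011.8761 ≈ 0.433013·1011.8761 ≈ 438.155
s = 3·31.81/2 = 47.715
r ≈ 438.155/47.715 ≈ 9.18276
(Equivalently r = side/(2√3) = 31.81/3.4641 ≈ 9.18276.)

r = 9.183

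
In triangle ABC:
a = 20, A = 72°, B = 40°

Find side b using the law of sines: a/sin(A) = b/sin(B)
a/sin(A) = b/sin(B)  ⇒  b = a·sin(B)/sin(A) = 20·sin(40°)/sin(72°)
sin(40°) ≈ 0.642788, sin(72°) ≈ 0.951057
b ≈ 20·0.642788/0.951057 ≈ 12.8558/0.951057 ≈ 13.5173

b = 13.52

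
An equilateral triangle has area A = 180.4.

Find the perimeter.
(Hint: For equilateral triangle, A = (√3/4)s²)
A = (√3/4)s²  ⇒  s² = 4A/√3 = 4·180.4/√3 = 721.6/1.73205 ≈ 416.616
s ≈ √416.616 ≈ 20.4112
Perimeter = 3s ≈ 3·20.4112 ≈ 61.2335

Perimeter = 61.23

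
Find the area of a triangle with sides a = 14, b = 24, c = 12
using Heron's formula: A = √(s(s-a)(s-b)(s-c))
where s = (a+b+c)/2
s = (14 + 24 + 12)/2 = 50/2 = 25
s − a = 11, s − b = 1, s − c = 13
s(s−a)(s−b)(s−c) = 25·11·1·13 = 3575
Area = √3575 ≈ 59.7913

s = 25.0, Area = 59.79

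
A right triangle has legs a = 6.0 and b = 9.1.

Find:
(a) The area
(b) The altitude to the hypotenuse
(a) The legs are perpendicular, so Area = ½·a·b = ½·6.0·9.1 = ½·54.6 = 27.3
(b) Hypotenuse c = √(a² + b²) = √(36 + 82.81) = √118.81 ≈ 10.9
    Area = ½·c·h_c  ⇒  h_c = 2·Area/c = 54.6/10.9 ≈ 5.00917

Area = 27.3, h_c = 5.009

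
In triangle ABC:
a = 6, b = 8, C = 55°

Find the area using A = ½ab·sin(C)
A = ½·a·b·sin(C) = ½·6·8·sin(55°)
sin(55°) ≈ 0.819152
A ≈ ½·48·0.819152 = 24·0.819152 ≈ 19.6596

Area = 19.66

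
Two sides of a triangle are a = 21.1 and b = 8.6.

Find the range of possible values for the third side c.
Triangle inequality: |a − b| < c < a + b
|a − b| = |21.1 − 8.6| = 12.5
a + b = 21.1 + 8.6 = 29.7

12.5 < c < 29.7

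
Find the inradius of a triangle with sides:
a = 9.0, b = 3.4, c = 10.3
r = Area/s where s is the semi-perimeter.
s = (9.0 + 3.4 + 10.3)/2 = 22.7/2 = 11.35
Area = √(s(s−a)(s−b)(s−c)) = √(11.35·2.35·7.95·1.05) ≈ √222.649 ≈ 14.9214
r ≈ 14.9214/11.35 ≈ 1.31466

r = 1.315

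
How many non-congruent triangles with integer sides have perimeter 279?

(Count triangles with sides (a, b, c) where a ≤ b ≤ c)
Let a ≤ b ≤ c with a + b + c = 279. The only binding inequality is a + b > c, i.e. 279 − c > c, so c < 279/2; and c ≥ 279/3 since c is the largest side.
So 93 ≤ c ≤ 139. For each c, b runs from ⌈(279 − c)/2⌉ up to c (then a = 279 − b − c satisfies 1 ≤ a ≤ b automatically), giving c − ⌈(279 − c)/2⌉ + 1 choices.
Summing over c: 1 + 2 + 4 + 5 + … + 68 + 70  (47 terms, c = 93, …, 139) = 1657
Check (closed form: nearest integer to p²/48 for even p, (p+3)²/48 for odd p): (279+3)²/48 = 282²/48 = 79524/48 ≈ 1656.75 → 1657

1657 triangles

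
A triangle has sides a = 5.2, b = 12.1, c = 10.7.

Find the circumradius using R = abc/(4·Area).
First find the area with Heron's formula.
s = (5.2 + 12.1 + 10.7)/2 = 14
Area = √(s(s−a)(s−b)(s−c)) = √(14·8.8·1.9·3.3) ≈ √772.464 ≈ 27.7932
abc = 5.2·12.1·10.7 = 673.244
R = abc/(4·Area) ≈ 673.244/(4·27.7932) = 673.244/111.173 ≈ 6.05583

R = 6.056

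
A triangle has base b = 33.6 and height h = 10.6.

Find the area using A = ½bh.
A = ½·b·h = ½·33.6·10.6 = ½·356.16 = 178.08

Area = 178.08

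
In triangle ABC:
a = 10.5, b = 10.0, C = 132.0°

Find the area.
Two sides and the included angle (SAS): A = ½·a·b·sin(C) = ½·10.5·10.0·sin(132.0°)
sin(132.0°) ≈ 0.743145
A ≈ ½·105·0.743145 = 52.5·0.743145 ≈ 39.0151

Area = 39.02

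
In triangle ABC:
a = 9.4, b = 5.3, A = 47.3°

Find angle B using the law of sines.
a/sin(A) = b/sin(B)  ⇒  sin(B) = b·sin(A)/a = 5.3·sin(47.3°)/9.4
sin(47.3°) ≈ 0.734915
sin(B) ≈ 5.3·0.734915/9.4 ≈ 3.89505/9.4 ≈ 0.414367
B = arcsin(0.414367) ≈ 24.4794°
(Since b ≤ a we need B ≤ A, so the obtuse alternative 180° − 24.4794° ≈ 155.521° is rejected.)

B = 24.48°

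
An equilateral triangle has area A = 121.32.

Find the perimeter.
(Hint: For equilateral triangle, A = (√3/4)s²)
A = (√3/4)s²  ⇒  s² = 4A/√3 = 4·121.32/√3 = 485.28/1.73205 ≈ 280.177
s ≈ √280.177 ≈ 16.7385
Perimeter = 3s ≈ 3·16.7385 ≈ 50.2154

Perimeter = 50.22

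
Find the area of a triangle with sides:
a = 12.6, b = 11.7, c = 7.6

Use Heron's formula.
s = (12.6 + 11.7 + 7.6)/2 = 31.9/2 = 15.95
s − a = 3.35, s − b = 4.25, s − c = 8.35
s(s−a)(s−b)(s−c) = 15.95·3.35·4.25·8.35 ≈ 1896.19
Area = √1896.19 ≈ 43.5452

Area = 43.55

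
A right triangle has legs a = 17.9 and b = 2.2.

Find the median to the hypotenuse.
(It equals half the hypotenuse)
Hypotenuse c = √(a² + b²) = √(320.41 + 4.84) = √325.25 ≈ 18.0347
Median to hypotenuse = c/2 ≈ 18.0347/2 ≈ 9.01734

Median = 9.017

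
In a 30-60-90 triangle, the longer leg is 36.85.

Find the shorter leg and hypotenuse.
In a 30-60-90 triangle the sides are in ratio 1 : √3 : 2, so short leg = long leg/√3 and hypotenuse = 2·(short leg).
Short leg = 36.85/√3 ≈ 36.85/1.73205 ≈ 21.2754
Hypotenuse = 2·21.2754 ≈ 42.5507

Short leg = 21.28, Hypotenuse = 42.55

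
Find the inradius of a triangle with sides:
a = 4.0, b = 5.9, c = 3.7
r = Area/s where s is the semi-perimeter.
s = (4.0 + 5.9 + 3.7)/2 = 13.6/2 = 6.8
Area = √(s(s−a)(s−b)(s−c)) = √(6.8·2.8·0.9·3.1) ≈ √53.1216 ≈ 7.28846
r ≈ 7.28846/6.8 ≈ 1.07183

r = 1.072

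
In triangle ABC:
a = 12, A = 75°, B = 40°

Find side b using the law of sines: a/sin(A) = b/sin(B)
a/sin(A) = b/sin(B)  ⇒  b = a·sin(B)/sin(A) = 12·sin(40°)/sin(75°)
sin(40°) ≈ 0.642788, sin(75°) ≈ 0.965926
b ≈ 12·0.642788/0.965926 ≈ 7.71345/0.965926 ≈ 7.98555

b = 7.986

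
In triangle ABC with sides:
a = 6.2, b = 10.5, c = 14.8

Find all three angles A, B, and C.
Law of cosines for each angle (a² = 38.44, b² = 110.25, c² = 219.04):
cos(A) = (b² + c² − a²)/(2bc) = (110.25 + 219.04 − 38.44)/(2·10.5·14.8) = 290.85/310.8 ≈ 0.935811  ⇒  A ≈ 20.6405°
cos(B) = (a² + c² − b²)/(2ac) = (38.44 + 219.04 − 110.25)/(2·6.2·14.8) = 147.23/183.52 ≈ 0.802256  ⇒  B ≈ 36.6539°
cos(C) = (a² + b² − c²)/(2ab) = (38.44 + 110.25 − 219.04)/(2·6.2·10.5) = -70.35/130.2 ≈ -0.540323  ⇒  C ≈ 122.706°
Check: A + B + C ≈ 180°

A = 20.64°, B = 36.65°, C = 122.7°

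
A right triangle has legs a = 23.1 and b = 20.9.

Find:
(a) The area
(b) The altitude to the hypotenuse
(a) The legs are perpendicular, so Area = ½·a·b = ½·23.1·20.9 = ½·482.79 = 241.395
(b) Hypotenuse c = √(a² + b²) = √(533.61 + 436.81) = √970.42 ≈ 31.1516
    Area = ½·c·h_c  ⇒  h_c = 2·Area/c = 482.79/31.1516 ≈ 15.4981

Area = 241.395, h_c = 15.5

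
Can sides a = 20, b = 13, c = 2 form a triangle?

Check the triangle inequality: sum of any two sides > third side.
a + b vs c: 20 + 13 = 33 > 2  ✓
a + c vs b: 20 + 2 = 22 > 13  ✓
b + c vs a: 13 + 2 = 15 ≤ 20  ✗

No: 13 + 2 = 15 is not > 20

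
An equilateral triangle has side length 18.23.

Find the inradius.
r = Area/s with s the semi-perimeter.
Area = (√3/4)·18.23² = (√3/4)·332.3329 ≈ 0.433013·332.3329 ≈ 143.904
s = 3·18.23/2 = 27.345
r ≈ 143.904/27.345 ≈ 5.26255
(Equivalently r = side/(2√3) = 18.23/3.4641 ≈ 5.26255.)

r = 5.263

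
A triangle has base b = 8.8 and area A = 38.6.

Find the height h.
A = ½·b·h  ⇒  h = 2A/b = 2·38.6/8.8 = 77.2/8.8 ≈ 8.77273

h = 8.773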